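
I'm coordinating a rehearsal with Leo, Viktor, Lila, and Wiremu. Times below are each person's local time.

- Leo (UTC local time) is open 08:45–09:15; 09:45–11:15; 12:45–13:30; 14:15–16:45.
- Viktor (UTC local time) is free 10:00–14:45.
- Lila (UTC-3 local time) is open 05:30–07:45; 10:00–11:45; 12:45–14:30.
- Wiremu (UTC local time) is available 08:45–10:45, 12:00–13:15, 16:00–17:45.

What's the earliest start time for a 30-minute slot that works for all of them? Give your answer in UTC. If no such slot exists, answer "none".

10:00

Leo in UTC: 08:45-09:15, 09:45-11:15, 12:45-13:30, 14:15-16:45.
Viktor in UTC: 10:00-14:45.
Lila in UTC: 08:30-10:45, 13:00-14:45, 15:45-17:30 (add 3h to convert from UTC-3).
Wiremu in UTC: 08:45-10:45, 12:00-13:15, 16:00-17:45.
Leo ∩ Viktor: 10:00-11:15, 12:45-13:30, 14:15-14:45.
Leo ∩ Viktor ∩ Lila: 10:00-10:45, 13:00-13:30, 14:15-14:45.
Leo ∩ Viktor ∩ Lila ∩ Wiremu: 10:00-10:45, 13:00-13:15.
So the common availability across everyone is 10:00-10:45, 13:00-13:15.
The first common window of at least 30 minutes is 10:00-10:45, so the earliest start is 10:00.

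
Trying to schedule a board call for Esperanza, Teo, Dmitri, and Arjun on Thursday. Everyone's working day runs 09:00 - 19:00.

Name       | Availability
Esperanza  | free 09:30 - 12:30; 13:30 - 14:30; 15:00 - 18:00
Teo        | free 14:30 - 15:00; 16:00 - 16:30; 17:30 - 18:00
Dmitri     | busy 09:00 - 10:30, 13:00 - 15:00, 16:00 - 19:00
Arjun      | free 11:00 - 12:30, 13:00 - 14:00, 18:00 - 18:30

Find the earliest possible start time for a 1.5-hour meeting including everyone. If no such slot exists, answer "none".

none

Esperanza free: 09:30-12:30, 13:30-14:30, 15:00-18:00.
Teo free: 14:30-15:00, 16:00-16:30, 17:30-18:00.
Dmitri free: 10:30-13:00, 15:00-16:00 (invert busy blocks within the working day).
Arjun free: 11:00-12:30, 13:00-14:00, 18:00-18:30.
Esperanza ∩ Teo: 16:00-16:30, 17:30-18:00.
Esperanza ∩ Teo ∩ Dmitri: ∅.
Esperanza ∩ Teo ∩ Dmitri ∩ Arjun: ∅.
There is no time when everyone is free.
No common window is at least 90 minutes long.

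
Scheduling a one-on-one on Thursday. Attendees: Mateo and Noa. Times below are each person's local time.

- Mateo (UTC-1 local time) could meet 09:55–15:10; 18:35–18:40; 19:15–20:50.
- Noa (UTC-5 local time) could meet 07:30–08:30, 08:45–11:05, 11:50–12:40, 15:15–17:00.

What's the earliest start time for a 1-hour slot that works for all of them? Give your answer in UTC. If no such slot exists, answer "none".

Mateo in UTC: 10:55-16:10, 19:35-19:40, 20:15-21:50 (add 1h to convert from UTC-1).
Noa in UTC: 12:30-13:30, 13:45-16:05, 16:50-17:40, 20:15-22:00 (add 5h to convert from UTC-5).
Mateo ∩ Noa: 12:30-13:30, 13:45-16:05, 20:15-21:50.
The first common window of at least 60 minutes is 12:30-13:30, so the earliest start is 12:30.

12:30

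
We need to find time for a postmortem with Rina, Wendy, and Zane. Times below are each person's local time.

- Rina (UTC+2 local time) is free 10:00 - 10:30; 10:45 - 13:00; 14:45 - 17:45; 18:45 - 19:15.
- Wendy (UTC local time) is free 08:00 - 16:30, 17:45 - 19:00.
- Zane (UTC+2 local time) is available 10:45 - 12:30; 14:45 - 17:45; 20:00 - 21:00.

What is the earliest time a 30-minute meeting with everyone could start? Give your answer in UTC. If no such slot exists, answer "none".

08:45

Rina in UTC: 08:00-08:30, 08:45-11:00, 12:45-15:45, 16:45-17:15 (subtract 2h to convert from UTC+2).
Wendy in UTC: 08:00-16:30, 17:45-19:00.
Zane in UTC: 08:45-10:30, 12:45-15:45, 18:00-19:00 (subtract 2h to convert from UTC+2).
Rina ∩ Wendy: 08:00-08:30, 08:45-11:00, 12:45-15:45.
Rina ∩ Wendy ∩ Zane: 08:45-10:30, 12:45-15:45.
So the common availability across everyone is 08:45-10:30, 12:45-15:45.
The first common window of at least 30 minutes is 08:45-10:30, so the earliest start is 08:45.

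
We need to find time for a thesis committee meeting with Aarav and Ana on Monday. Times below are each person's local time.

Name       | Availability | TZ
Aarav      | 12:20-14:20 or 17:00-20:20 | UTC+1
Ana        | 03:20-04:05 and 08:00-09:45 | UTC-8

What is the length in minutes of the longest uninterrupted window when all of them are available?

105

Aarav in UTC: 11:20-13:20, 16:00-19:20 (subtract 1h to convert from UTC+1).
Ana in UTC: 11:20-12:05, 16:00-17:45 (add 8h to convert from UTC-8).
Aarav ∩ Ana: 11:20-12:05, 16:00-17:45.
Those are the intersection windows.
The longest is 16:00-17:45 at 105 minutes.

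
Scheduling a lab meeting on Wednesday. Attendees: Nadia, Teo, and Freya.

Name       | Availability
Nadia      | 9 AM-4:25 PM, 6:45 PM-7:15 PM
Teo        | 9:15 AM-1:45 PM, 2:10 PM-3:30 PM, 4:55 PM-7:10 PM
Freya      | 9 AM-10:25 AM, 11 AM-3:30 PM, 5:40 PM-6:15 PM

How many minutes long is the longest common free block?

Nadia ∩ Teo: 09:15-13:45, 14:10-15:30, 18:45-19:10.
Nadia ∩ Teo ∩ Freya: 09:15-10:25, 11:00-13:45, 14:10-15:30.
The longest is 11:00-13:45 at 165 minutes.

165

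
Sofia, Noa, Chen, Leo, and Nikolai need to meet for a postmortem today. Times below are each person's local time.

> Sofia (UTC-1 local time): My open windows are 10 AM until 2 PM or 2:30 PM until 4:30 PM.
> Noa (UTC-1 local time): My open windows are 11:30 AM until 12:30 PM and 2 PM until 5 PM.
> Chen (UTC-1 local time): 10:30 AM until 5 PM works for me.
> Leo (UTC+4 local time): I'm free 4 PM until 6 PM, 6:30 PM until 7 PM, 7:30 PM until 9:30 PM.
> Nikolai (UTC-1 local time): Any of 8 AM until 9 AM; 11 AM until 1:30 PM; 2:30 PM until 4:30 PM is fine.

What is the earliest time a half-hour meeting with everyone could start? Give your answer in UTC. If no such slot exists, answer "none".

Sofia in UTC: 11:00-15:00, 15:30-17:30 (add 1h to convert from UTC-1).
Noa in UTC: 12:30-13:30, 15:00-18:00 (add 1h to convert from UTC-1).
Chen in UTC: 11:30-18:00 (add 1h to convert from UTC-1).
Leo in UTC: 12:00-14:00, 14:30-15:00, 15:30-17:30 (subtract 4h to convert from UTC+4).
Nikolai in UTC: 09:00-10:00, 12:00-14:30, 15:30-17:30 (add 1h to convert from UTC-1).
Sofia ∩ Noa: 12:30-13:30, 15:30-17:30.
Sofia ∩ Noa ∩ Chen: 12:30-13:30, 15:30-17:30.
Sofia ∩ Noa ∩ Chen ∩ Leo: 12:30-13:30, 15:30-17:30.
Sofia ∩ Noa ∩ Chen ∩ Leo ∩ Nikolai: 12:30-13:30, 15:30-17:30.
Those are the intersection windows.
The first common window of at least 30 minutes is 12:30-13:30, so the earliest start is 12:30.

12:30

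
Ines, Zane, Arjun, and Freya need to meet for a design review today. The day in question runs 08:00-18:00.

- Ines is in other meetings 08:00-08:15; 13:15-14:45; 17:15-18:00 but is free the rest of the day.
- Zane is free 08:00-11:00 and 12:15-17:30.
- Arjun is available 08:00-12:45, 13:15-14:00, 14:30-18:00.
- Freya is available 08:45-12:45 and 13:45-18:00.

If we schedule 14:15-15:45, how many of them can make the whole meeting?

Ines free: 08:15-13:15, 14:45-17:15 (invert busy blocks within the working day).
Zane free: 08:00-11:00, 12:15-17:30.
Arjun free: 08:00-12:45, 13:15-14:00, 14:30-18:00.
Freya free: 08:45-12:45, 13:45-18:00.
Zane and Freya can make the full 14:15-15:45 slot — that's 2.

2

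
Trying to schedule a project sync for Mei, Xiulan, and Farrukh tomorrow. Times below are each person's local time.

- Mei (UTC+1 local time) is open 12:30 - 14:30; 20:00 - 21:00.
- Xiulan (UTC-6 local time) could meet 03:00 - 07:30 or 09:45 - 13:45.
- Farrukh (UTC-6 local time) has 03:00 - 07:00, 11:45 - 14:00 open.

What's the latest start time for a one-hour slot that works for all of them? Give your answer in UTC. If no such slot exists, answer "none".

Mei in UTC: 11:30-13:30, 19:00-20:00 (subtract 1h to convert from UTC+1).
Xiulan in UTC: 09:00-13:30, 15:45-19:45 (add 6h to convert from UTC-6).
Farrukh in UTC: 09:00-13:00, 17:45-20:00 (add 6h to convert from UTC-6).
Mei ∩ Xiulan: 11:30-13:30, 19:00-19:45.
Mei ∩ Xiulan ∩ Farrukh: 11:30-13:00, 19:00-19:45.
The last common window of at least 60 minutes is 11:30-13:00; a 60-minute meeting can start as late as 12:00 and still end by 13:00.

12:00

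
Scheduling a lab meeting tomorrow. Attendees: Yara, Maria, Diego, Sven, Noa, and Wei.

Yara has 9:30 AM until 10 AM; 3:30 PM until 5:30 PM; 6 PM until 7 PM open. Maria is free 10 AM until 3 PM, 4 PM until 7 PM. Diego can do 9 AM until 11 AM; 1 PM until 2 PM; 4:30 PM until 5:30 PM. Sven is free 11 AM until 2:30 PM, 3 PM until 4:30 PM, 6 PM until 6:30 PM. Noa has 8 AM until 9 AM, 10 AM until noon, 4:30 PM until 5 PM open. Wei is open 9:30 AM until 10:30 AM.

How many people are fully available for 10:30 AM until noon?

Maria and Noa can make the full 10:30-12:00 slot — that's 2.

2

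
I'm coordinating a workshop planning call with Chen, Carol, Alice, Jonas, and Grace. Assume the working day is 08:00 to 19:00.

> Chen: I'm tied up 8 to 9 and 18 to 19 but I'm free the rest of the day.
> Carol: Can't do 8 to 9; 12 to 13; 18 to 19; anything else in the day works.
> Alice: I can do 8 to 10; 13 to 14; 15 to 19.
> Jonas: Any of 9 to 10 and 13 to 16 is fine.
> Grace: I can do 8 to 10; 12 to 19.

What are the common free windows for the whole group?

09:00-10:00, 13:00-14:00, 15:00-16:00

Chen free: 09:00-18:00 (invert busy blocks within the working day).
Carol free: 09:00-12:00, 13:00-18:00 (invert busy blocks within the working day).
Alice free: 08:00-10:00, 13:00-14:00, 15:00-19:00.
Jonas free: 09:00-10:00, 13:00-16:00.
Grace free: 08:00-10:00, 12:00-19:00.
Chen ∩ Carol: 09:00-12:00, 13:00-18:00.
Chen ∩ Carol ∩ Alice: 09:00-10:00, 13:00-14:00, 15:00-18:00.
Chen ∩ Carol ∩ Alice ∩ Jonas: 09:00-10:00, 13:00-14:00, 15:00-16:00.
Chen ∩ Carol ∩ Alice ∩ Jonas ∩ Grace: 09:00-10:00, 13:00-14:00, 15:00-16:00.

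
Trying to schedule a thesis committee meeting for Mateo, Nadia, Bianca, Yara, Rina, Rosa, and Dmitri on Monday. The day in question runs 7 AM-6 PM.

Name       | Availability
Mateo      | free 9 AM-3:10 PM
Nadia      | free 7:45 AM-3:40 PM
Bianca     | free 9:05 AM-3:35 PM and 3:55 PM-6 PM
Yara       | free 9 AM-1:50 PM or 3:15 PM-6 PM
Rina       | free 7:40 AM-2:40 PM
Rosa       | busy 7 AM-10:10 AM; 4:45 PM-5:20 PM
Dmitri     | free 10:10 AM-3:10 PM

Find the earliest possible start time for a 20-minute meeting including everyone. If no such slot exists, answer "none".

Mateo free: 09:00-15:10.
Nadia free: 07:45-15:40.
Bianca free: 09:05-15:35, 15:55-18:00.
Yara free: 09:00-13:50, 15:15-18:00.
Rina free: 07:40-14:40.
Rosa free: 10:10-16:45, 17:20-18:00 (invert busy blocks within the working day).
Dmitri free: 10:10-15:10.
Mateo ∩ Nadia: 09:00-15:10.
Mateo ∩ Nadia ∩ Bianca: 09:05-15:10.
Mateo ∩ Nadia ∩ Bianca ∩ Yara: 09:05-13:50.
Mateo ∩ Nadia ∩ Bianca ∩ Yara ∩ Rina: 09:05-13:50.
Mateo ∩ Nadia ∩ Bianca ∩ Yara ∩ Rina ∩ Rosa: 10:10-13:50.
Mateo ∩ Nadia ∩ Bianca ∩ Yara ∩ Rina ∩ Rosa ∩ Dmitri: 10:10-13:50.
So the common availability across everyone is 10:10-13:50.
The first common window of at least 20 minutes is 10:10-13:50, so the earliest start is 10:10.

10:10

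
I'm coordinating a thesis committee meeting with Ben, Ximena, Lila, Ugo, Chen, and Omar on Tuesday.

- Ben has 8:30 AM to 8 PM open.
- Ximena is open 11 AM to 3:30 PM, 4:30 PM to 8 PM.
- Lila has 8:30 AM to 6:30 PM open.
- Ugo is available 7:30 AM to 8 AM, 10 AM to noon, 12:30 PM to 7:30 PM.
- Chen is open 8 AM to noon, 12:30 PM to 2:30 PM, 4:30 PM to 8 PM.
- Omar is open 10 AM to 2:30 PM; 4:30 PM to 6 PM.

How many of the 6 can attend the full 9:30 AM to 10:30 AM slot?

3

Ben, Lila, and Chen can make the full 09:30-10:30 slot — that's 3.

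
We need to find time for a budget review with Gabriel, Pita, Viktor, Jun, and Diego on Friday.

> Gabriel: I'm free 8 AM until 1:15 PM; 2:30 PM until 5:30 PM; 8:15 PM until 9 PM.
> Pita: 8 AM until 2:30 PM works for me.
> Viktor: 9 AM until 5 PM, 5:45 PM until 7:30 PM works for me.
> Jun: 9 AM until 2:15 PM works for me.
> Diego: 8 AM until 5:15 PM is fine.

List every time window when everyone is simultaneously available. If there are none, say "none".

Gabriel ∩ Pita: 08:00-13:15.
Gabriel ∩ Pita ∩ Viktor: 09:00-13:15.
Gabriel ∩ Pita ∩ Viktor ∩ Jun: 09:00-13:15.
Gabriel ∩ Pita ∩ Viktor ∩ Jun ∩ Diego: 09:00-13:15.
Those are the intersection windows.

09:00-13:15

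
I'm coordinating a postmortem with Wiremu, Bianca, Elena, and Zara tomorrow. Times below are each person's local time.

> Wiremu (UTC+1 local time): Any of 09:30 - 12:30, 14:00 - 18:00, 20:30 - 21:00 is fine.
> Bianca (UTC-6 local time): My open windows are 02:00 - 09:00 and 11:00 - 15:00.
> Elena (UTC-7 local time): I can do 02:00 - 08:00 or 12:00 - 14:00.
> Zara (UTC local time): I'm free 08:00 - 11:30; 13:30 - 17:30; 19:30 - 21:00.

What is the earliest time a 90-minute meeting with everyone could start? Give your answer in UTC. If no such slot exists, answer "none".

09:00

Wiremu in UTC: 08:30-11:30, 13:00-17:00, 19:30-20:00 (subtract 1h to convert from UTC+1).
Bianca in UTC: 08:00-15:00, 17:00-21:00 (add 6h to convert from UTC-6).
Elena in UTC: 09:00-15:00, 19:00-21:00 (add 7h to convert from UTC-7).
Zara in UTC: 08:00-11:30, 13:30-17:30, 19:30-21:00.
Wiremu ∩ Bianca: 08:30-11:30, 13:00-15:00, 19:30-20:00.
Wiremu ∩ Bianca ∩ Elena: 09:00-11:30, 13:00-15:00, 19:30-20:00.
Wiremu ∩ Bianca ∩ Elena ∩ Zara: 09:00-11:30, 13:30-15:00, 19:30-20:00.
The first common window of at least 90 minutes is 09:00-11:30, so the earliest start is 09:00.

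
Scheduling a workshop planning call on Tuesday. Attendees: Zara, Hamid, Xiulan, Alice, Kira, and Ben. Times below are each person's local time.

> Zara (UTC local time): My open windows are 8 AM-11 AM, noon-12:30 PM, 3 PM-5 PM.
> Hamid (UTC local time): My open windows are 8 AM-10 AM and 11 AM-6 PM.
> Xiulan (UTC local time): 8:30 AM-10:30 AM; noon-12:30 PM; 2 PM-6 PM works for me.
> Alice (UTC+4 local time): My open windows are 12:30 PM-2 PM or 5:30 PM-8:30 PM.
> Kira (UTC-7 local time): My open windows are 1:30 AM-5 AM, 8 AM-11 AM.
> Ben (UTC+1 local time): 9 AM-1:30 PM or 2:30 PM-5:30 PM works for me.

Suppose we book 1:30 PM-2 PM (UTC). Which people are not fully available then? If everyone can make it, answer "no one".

Kira, Xiulan, Zara

Zara in UTC: 08:00-11:00, 12:00-12:30, 15:00-17:00.
Hamid in UTC: 08:00-10:00, 11:00-18:00.
Xiulan in UTC: 08:30-10:30, 12:00-12:30, 14:00-18:00.
Alice in UTC: 08:30-10:00, 13:30-16:30 (subtract 4h to convert from UTC+4).
Kira in UTC: 08:30-12:00, 15:00-18:00 (add 7h to convert from UTC-7).
Ben in UTC: 08:00-12:30, 13:30-16:30 (subtract 1h to convert from UTC+1).
Zara: not fully free for 13:30-14:00. Hamid: free for 13:30-14:00. Xiulan: not fully free for 13:30-14:00. Alice: free for 13:30-14:00. Kira: not fully free for 13:30-14:00. Ben: free for 13:30-14:00.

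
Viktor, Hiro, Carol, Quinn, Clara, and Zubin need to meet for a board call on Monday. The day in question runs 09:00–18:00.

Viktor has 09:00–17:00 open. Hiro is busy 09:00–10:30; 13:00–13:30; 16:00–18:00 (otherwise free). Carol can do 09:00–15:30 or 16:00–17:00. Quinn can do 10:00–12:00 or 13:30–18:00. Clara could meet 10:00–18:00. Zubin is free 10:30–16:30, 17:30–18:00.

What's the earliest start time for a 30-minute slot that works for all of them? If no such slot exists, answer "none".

Viktor free: 09:00-17:00.
Hiro free: 10:30-13:00, 13:30-16:00 (invert busy blocks within the working day).
Carol free: 09:00-15:30, 16:00-17:00.
Quinn free: 10:00-12:00, 13:30-18:00.
Clara free: 10:00-18:00.
Zubin free: 10:30-16:30, 17:30-18:00.
Viktor ∩ Hiro: 10:30-13:00, 13:30-16:00.
Viktor ∩ Hiro ∩ Carol: 10:30-13:00, 13:30-15:30.
Viktor ∩ Hiro ∩ Carol ∩ Quinn: 10:30-12:00, 13:30-15:30.
Viktor ∩ Hiro ∩ Carol ∩ Quinn ∩ Clara: 10:30-12:00, 13:30-15:30.
Viktor ∩ Hiro ∩ Carol ∩ Quinn ∩ Clara ∩ Zubin: 10:30-12:00, 13:30-15:30.
So the common availability across everyone is 10:30-12:00, 13:30-15:30.
The first common window of at least 30 minutes is 10:30-12:00, so the earliest start is 10:30.

10:30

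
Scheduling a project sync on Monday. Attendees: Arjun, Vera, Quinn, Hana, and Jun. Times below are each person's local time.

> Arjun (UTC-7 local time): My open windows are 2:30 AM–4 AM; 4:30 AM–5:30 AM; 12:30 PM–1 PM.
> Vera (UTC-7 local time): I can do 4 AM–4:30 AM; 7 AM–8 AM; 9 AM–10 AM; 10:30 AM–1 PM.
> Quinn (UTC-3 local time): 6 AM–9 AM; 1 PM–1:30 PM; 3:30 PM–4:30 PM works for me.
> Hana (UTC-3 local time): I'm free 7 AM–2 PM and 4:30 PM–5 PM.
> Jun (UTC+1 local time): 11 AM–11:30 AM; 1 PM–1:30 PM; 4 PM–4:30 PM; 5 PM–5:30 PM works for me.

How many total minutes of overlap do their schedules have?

0

Arjun in UTC: 09:30-11:00, 11:30-12:30, 19:30-20:00 (add 7h to convert from UTC-7).
Vera in UTC: 11:00-11:30, 14:00-15:00, 16:00-17:00, 17:30-20:00 (add 7h to convert from UTC-7).
Quinn in UTC: 09:00-12:00, 16:00-16:30, 18:30-19:30 (add 3h to convert from UTC-3).
Hana in UTC: 10:00-17:00, 19:30-20:00 (add 3h to convert from UTC-3).
Jun in UTC: 10:00-10:30, 12:00-12:30, 15:00-15:30, 16:00-16:30 (subtract 1h to convert from UTC+1).
Arjun ∩ Vera: 19:30-20:00.
Arjun ∩ Vera ∩ Quinn: ∅.
Arjun ∩ Vera ∩ Quinn ∩ Hana: ∅.
Arjun ∩ Vera ∩ Quinn ∩ Hana ∩ Jun: ∅.
There is no time when everyone is free.
There is no common window, so the total is 0 minutes.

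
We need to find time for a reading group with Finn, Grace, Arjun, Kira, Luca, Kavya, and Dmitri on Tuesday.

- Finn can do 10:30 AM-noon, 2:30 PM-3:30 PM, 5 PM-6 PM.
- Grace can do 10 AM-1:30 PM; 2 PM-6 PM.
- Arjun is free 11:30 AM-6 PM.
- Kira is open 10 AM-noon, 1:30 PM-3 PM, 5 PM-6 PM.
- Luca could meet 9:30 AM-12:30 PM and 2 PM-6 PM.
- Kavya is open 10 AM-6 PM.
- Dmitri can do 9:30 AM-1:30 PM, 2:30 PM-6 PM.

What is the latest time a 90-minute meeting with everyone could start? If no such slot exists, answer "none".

none

Finn ∩ Grace: 10:30-12:00, 14:30-15:30, 17:00-18:00.
Finn ∩ Grace ∩ Arjun: 11:30-12:00, 14:30-15:30, 17:00-18:00.
Finn ∩ Grace ∩ Arjun ∩ Kira: 11:30-12:00, 14:30-15:00, 17:00-18:00.
Finn ∩ Grace ∩ Arjun ∩ Kira ∩ Luca: 11:30-12:00, 14:30-15:00, 17:00-18:00.
Finn ∩ Grace ∩ Arjun ∩ Kira ∩ Luca ∩ Kavya: 11:30-12:00, 14:30-15:00, 17:00-18:00.
Finn ∩ Grace ∩ Arjun ∩ Kira ∩ Luca ∩ Kavya ∩ Dmitri: 11:30-12:00, 14:30-15:00, 17:00-18:00.
No common window is at least 90 minutes long.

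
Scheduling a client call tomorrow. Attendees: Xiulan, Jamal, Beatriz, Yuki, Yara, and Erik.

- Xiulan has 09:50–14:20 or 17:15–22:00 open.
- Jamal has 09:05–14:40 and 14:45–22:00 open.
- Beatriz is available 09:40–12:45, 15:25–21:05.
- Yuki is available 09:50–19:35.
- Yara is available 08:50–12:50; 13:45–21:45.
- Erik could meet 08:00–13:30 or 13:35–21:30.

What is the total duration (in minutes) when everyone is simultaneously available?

Xiulan ∩ Jamal: 09:50-14:20, 17:15-22:00.
Xiulan ∩ Jamal ∩ Beatriz: 09:50-12:45, 17:15-21:05.
Xiulan ∩ Jamal ∩ Beatriz ∩ Yuki: 09:50-12:45, 17:15-19:35.
Xiulan ∩ Jamal ∩ Beatriz ∩ Yuki ∩ Yara: 09:50-12:45, 17:15-19:35.
Xiulan ∩ Jamal ∩ Beatriz ∩ Yuki ∩ Yara ∩ Erik: 09:50-12:45, 17:15-19:35.
Summing the common windows: 175 + 140 = 315 minutes.

315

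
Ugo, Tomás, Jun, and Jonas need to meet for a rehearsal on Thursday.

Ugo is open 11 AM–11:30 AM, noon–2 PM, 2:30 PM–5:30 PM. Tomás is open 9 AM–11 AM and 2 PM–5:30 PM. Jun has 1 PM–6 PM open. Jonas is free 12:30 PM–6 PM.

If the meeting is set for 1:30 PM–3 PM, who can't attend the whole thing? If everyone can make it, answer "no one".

Ugo: not fully free for 13:30-15:00. Tomás: not fully free for 13:30-15:00. Jun: free for 13:30-15:00. Jonas: free for 13:30-15:00.

Tomás, Ugo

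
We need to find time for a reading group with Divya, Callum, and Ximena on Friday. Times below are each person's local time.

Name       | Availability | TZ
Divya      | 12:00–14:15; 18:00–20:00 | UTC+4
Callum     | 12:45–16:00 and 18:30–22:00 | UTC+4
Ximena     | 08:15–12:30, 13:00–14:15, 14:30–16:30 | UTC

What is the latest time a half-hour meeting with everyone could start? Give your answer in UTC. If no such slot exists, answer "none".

Divya in UTC: 08:00-10:15, 14:00-16:00 (subtract 4h to convert from UTC+4).
Callum in UTC: 08:45-12:00, 14:30-18:00 (subtract 4h to convert from UTC+4).
Ximena in UTC: 08:15-12:30, 13:00-14:15, 14:30-16:30.
Divya ∩ Callum: 08:45-10:15, 14:30-16:00.
Divya ∩ Callum ∩ Ximena: 08:45-10:15, 14:30-16:00.
The last common window of at least 30 minutes is 14:30-16:00; a 30-minute meeting can start as late as 15:30 and still end by 16:00.

15:30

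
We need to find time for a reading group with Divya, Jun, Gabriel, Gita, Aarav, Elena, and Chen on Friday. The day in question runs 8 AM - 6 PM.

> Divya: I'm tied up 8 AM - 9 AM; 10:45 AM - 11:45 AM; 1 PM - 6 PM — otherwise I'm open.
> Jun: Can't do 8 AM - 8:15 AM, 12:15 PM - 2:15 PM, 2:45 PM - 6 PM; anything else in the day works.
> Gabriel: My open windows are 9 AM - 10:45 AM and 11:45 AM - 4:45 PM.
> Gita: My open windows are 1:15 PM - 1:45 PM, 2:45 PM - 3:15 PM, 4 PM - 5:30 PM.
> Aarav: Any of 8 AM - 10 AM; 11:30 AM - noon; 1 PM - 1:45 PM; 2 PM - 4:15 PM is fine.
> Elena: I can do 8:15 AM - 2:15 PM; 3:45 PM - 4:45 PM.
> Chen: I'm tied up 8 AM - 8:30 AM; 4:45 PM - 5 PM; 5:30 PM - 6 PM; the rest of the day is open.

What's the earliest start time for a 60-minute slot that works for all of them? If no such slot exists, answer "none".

none

Divya free: 09:00-10:45, 11:45-13:00 (invert busy blocks within the working day).
Jun free: 08:15-12:15, 14:15-14:45 (invert busy blocks within the working day).
Gabriel free: 09:00-10:45, 11:45-16:45.
Gita free: 13:15-13:45, 14:45-15:15, 16:00-17:30.
Aarav free: 08:00-10:00, 11:30-12:00, 13:00-13:45, 14:00-16:15.
Elena free: 08:15-14:15, 15:45-16:45.
Chen free: 08:30-16:45, 17:00-17:30 (invert busy blocks within the working day).
Divya ∩ Jun: 09:00-10:45, 11:45-12:15.
Divya ∩ Jun ∩ Gabriel: 09:00-10:45, 11:45-12:15.
Divya ∩ Jun ∩ Gabriel ∩ Gita: ∅.
Divya ∩ Jun ∩ Gabriel ∩ Gita ∩ Aarav: ∅.
Divya ∩ Jun ∩ Gabriel ∩ Gita ∩ Aarav ∩ Elena: ∅.
Divya ∩ Jun ∩ Gabriel ∩ Gita ∩ Aarav ∩ Elena ∩ Chen: ∅.
There is no time when everyone is free.
No common window is at least 60 minutes long.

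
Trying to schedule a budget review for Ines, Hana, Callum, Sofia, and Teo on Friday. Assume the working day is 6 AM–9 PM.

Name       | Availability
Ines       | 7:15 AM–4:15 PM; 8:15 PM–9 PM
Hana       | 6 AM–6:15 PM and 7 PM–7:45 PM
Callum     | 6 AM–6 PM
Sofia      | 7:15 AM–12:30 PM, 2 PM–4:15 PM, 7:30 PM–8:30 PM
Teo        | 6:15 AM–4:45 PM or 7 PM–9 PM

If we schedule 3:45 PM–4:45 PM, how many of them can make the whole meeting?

3

Hana, Callum, and Teo can make the full 15:45-16:45 slot — that's 3.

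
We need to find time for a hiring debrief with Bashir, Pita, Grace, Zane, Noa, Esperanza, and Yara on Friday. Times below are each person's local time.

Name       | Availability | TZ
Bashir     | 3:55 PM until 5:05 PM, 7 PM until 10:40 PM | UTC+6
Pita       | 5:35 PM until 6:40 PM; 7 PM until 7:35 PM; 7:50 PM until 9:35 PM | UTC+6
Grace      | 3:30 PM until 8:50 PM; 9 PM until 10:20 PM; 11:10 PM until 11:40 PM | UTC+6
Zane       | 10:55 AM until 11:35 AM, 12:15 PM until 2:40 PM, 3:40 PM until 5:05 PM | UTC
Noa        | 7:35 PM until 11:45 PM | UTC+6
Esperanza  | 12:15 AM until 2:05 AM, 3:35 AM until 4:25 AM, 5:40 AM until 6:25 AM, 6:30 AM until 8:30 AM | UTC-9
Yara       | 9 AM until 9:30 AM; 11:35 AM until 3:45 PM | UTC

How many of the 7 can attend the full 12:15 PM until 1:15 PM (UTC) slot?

3

Bashir in UTC: 09:55-11:05, 13:00-16:40 (subtract 6h to convert from UTC+6).
Pita in UTC: 11:35-12:40, 13:00-13:35, 13:50-15:35 (subtract 6h to convert from UTC+6).
Grace in UTC: 09:30-14:50, 15:00-16:20, 17:10-17:40 (subtract 6h to convert from UTC+6).
Zane in UTC: 10:55-11:35, 12:15-14:40, 15:40-17:05.
Noa in UTC: 13:35-17:45 (subtract 6h to convert from UTC+6).
Esperanza in UTC: 09:15-11:05, 12:35-13:25, 14:40-15:25, 15:30-17:30 (add 9h to convert from UTC-9).
Yara in UTC: 09:00-09:30, 11:35-15:45.
Grace, Zane, and Yara can make the full 12:15-13:15 slot — that's 3.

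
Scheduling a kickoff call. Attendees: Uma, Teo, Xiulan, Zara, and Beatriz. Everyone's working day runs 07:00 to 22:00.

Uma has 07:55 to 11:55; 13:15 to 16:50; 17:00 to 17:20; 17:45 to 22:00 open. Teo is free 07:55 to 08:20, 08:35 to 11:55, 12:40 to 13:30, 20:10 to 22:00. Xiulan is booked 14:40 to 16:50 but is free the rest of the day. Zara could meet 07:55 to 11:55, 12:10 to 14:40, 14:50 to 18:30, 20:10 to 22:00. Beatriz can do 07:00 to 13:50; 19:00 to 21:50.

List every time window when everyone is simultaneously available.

Uma free: 07:55-11:55, 13:15-16:50, 17:00-17:20, 17:45-22:00.
Teo free: 07:55-08:20, 08:35-11:55, 12:40-13:30, 20:10-22:00.
Xiulan free: 07:00-14:40, 16:50-22:00 (invert busy blocks within the working day).
Zara free: 07:55-11:55, 12:10-14:40, 14:50-18:30, 20:10-22:00.
Beatriz free: 07:00-13:50, 19:00-21:50.
Uma ∩ Teo: 07:55-08:20, 08:35-11:55, 13:15-13:30, 20:10-22:00.
Uma ∩ Teo ∩ Xiulan: 07:55-08:20, 08:35-11:55, 13:15-13:30, 20:10-22:00.
Uma ∩ Teo ∩ Xiulan ∩ Zara: 07:55-08:20, 08:35-11:55, 13:15-13:30, 20:10-22:00.
Uma ∩ Teo ∩ Xiulan ∩ Zara ∩ Beatriz: 07:55-08:20, 08:35-11:55, 13:15-13:30, 20:10-21:50.
Those are the intersection windows.

07:55-08:20, 08:35-11:55, 13:15-13:30, 20:10-21:50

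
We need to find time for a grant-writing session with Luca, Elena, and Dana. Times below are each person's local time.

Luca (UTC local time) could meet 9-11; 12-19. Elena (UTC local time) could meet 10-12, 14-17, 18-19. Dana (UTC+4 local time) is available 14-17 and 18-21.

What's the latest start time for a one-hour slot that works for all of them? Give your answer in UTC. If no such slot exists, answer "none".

Luca in UTC: 09:00-11:00, 12:00-19:00.
Elena in UTC: 10:00-12:00, 14:00-17:00, 18:00-19:00.
Dana in UTC: 10:00-13:00, 14:00-17:00 (subtract 4h to convert from UTC+4).
Luca ∩ Elena: 10:00-11:00, 14:00-17:00, 18:00-19:00.
Luca ∩ Elena ∩ Dana: 10:00-11:00, 14:00-17:00.
The last common window of at least 60 minutes is 14:00-17:00; a 60-minute meeting can start as late as 16:00 and still end by 17:00.

16:00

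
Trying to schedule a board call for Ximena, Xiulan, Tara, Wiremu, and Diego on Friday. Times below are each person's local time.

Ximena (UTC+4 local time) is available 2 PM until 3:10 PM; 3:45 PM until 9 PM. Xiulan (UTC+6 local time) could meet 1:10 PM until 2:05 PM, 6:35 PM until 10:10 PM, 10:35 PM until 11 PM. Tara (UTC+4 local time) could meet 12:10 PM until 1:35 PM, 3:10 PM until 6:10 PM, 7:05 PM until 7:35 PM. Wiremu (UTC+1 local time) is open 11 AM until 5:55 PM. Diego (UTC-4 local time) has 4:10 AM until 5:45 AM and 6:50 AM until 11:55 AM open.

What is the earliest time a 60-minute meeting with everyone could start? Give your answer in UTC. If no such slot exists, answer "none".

12:35

Ximena in UTC: 10:00-11:10, 11:45-17:00 (subtract 4h to convert from UTC+4).
Xiulan in UTC: 07:10-08:05, 12:35-16:10, 16:35-17:00 (subtract 6h to convert from UTC+6).
Tara in UTC: 08:10-09:35, 11:10-14:10, 15:05-15:35 (subtract 4h to convert from UTC+4).
Wiremu in UTC: 10:00-16:55 (subtract 1h to convert from UTC+1).
Diego in UTC: 08:10-09:45, 10:50-15:55 (add 4h to convert from UTC-4).
Ximena ∩ Xiulan: 12:35-16:10, 16:35-17:00.
Ximena ∩ Xiulan ∩ Tara: 12:35-14:10, 15:05-15:35.
Ximena ∩ Xiulan ∩ Tara ∩ Wiremu: 12:35-14:10, 15:05-15:35.
Ximena ∩ Xiulan ∩ Tara ∩ Wiremu ∩ Diego: 12:35-14:10, 15:05-15:35.
So the common availability across everyone is 12:35-14:10, 15:05-15:35.
The first common window of at least 60 minutes is 12:35-14:10, so the earliest start is 12:35.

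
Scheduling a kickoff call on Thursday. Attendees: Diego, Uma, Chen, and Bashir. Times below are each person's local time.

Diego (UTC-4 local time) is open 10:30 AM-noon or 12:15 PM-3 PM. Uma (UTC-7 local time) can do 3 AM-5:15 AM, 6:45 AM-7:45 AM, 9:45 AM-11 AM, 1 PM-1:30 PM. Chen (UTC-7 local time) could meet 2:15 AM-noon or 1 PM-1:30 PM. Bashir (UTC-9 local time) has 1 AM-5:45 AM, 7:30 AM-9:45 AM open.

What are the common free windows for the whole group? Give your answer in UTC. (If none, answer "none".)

Diego in UTC: 14:30-16:00, 16:15-19:00 (add 4h to convert from UTC-4).
Uma in UTC: 10:00-12:15, 13:45-14:45, 16:45-18:00, 20:00-20:30 (add 7h to convert from UTC-7).
Chen in UTC: 09:15-19:00, 20:00-20:30 (add 7h to convert from UTC-7).
Bashir in UTC: 10:00-14:45, 16:30-18:45 (add 9h to convert from UTC-9).
Diego ∩ Uma: 14:30-14:45, 16:45-18:00.
Diego ∩ Uma ∩ Chen: 14:30-14:45, 16:45-18:00.
Diego ∩ Uma ∩ Chen ∩ Bashir: 14:30-14:45, 16:45-18:00.

14:30-14:45, 16:45-18:00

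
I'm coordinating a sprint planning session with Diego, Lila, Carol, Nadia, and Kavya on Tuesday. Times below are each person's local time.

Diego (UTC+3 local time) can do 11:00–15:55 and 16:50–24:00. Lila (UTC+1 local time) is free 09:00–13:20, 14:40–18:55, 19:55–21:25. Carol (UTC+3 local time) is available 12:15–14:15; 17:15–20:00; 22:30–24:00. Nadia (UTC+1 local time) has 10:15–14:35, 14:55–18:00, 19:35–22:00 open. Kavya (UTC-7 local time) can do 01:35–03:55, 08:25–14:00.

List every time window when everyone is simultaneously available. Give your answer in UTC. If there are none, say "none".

09:15-10:55, 15:25-17:00, 19:30-20:25

Diego in UTC: 08:00-12:55, 13:50-21:00 (subtract 3h to convert from UTC+3).
Lila in UTC: 08:00-12:20, 13:40-17:55, 18:55-20:25 (subtract 1h to convert from UTC+1).
Carol in UTC: 09:15-11:15, 14:15-17:00, 19:30-21:00 (subtract 3h to convert from UTC+3).
Nadia in UTC: 09:15-13:35, 13:55-17:00, 18:35-21:00 (subtract 1h to convert from UTC+1).
Kavya in UTC: 08:35-10:55, 15:25-21:00 (add 7h to convert from UTC-7).
Diego ∩ Lila: 08:00-12:20, 13:50-17:55, 18:55-20:25.
Diego ∩ Lila ∩ Carol: 09:15-11:15, 14:15-17:00, 19:30-20:25.
Diego ∩ Lila ∩ Carol ∩ Nadia: 09:15-11:15, 14:15-17:00, 19:30-20:25.
Diego ∩ Lila ∩ Carol ∩ Nadia ∩ Kavya: 09:15-10:55, 15:25-17:00, 19:30-20:25.
Those are the intersection windows.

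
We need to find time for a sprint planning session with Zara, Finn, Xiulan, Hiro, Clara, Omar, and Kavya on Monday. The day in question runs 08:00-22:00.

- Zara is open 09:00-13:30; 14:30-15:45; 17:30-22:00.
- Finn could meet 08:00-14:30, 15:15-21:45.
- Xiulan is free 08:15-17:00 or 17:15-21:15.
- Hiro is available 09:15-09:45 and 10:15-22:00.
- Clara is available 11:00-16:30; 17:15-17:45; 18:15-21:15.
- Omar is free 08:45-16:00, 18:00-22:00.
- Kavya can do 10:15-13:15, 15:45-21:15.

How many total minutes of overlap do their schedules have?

Zara ∩ Finn: 09:00-13:30, 15:15-15:45, 17:30-21:45.
Zara ∩ Finn ∩ Xiulan: 09:00-13:30, 15:15-15:45, 17:30-21:15.
Zara ∩ Finn ∩ Xiulan ∩ Hiro: 09:15-09:45, 10:15-13:30, 15:15-15:45, 17:30-21:15.
Zara ∩ Finn ∩ Xiulan ∩ Hiro ∩ Clara: 11:00-13:30, 15:15-15:45, 17:30-17:45, 18:15-21:15.
Zara ∩ Finn ∩ Xiulan ∩ Hiro ∩ Clara ∩ Omar: 11:00-13:30, 15:15-15:45, 18:15-21:15.
Zara ∩ Finn ∩ Xiulan ∩ Hiro ∩ Clara ∩ Omar ∩ Kavya: 11:00-13:15, 18:15-21:15.
Summing the common windows: 135 + 180 = 315 minutes.

315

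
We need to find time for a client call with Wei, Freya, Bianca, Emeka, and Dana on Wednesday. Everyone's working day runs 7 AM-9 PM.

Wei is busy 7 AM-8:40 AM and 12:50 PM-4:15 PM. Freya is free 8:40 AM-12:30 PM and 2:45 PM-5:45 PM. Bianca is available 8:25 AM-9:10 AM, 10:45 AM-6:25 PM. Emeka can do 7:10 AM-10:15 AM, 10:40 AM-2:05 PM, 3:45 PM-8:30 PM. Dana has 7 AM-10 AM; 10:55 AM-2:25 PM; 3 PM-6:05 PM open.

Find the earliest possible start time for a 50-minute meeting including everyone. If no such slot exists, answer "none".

10:55

Wei free: 08:40-12:50, 16:15-21:00 (invert busy blocks within the working day).
Freya free: 08:40-12:30, 14:45-17:45.
Bianca free: 08:25-09:10, 10:45-18:25.
Emeka free: 07:10-10:15, 10:40-14:05, 15:45-20:30.
Dana free: 07:00-10:00, 10:55-14:25, 15:00-18:05.
Wei ∩ Freya: 08:40-12:30, 16:15-17:45.
Wei ∩ Freya ∩ Bianca: 08:40-09:10, 10:45-12:30, 16:15-17:45.
Wei ∩ Freya ∩ Bianca ∩ Emeka: 08:40-09:10, 10:45-12:30, 16:15-17:45.
Wei ∩ Freya ∩ Bianca ∩ Emeka ∩ Dana: 08:40-09:10, 10:55-12:30, 16:15-17:45.
Those are the intersection windows.
The first common window of at least 50 minutes is 10:55-12:30, so the earliest start is 10:55.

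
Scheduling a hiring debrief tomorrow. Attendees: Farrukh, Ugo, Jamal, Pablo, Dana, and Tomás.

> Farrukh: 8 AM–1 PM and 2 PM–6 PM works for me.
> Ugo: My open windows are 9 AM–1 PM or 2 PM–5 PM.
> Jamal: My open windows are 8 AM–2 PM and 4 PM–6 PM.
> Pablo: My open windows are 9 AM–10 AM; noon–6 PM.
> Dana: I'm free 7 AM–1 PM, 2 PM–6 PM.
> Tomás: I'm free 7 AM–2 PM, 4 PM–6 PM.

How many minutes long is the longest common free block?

Farrukh ∩ Ugo: 09:00-13:00, 14:00-17:00.
Farrukh ∩ Ugo ∩ Jamal: 09:00-13:00, 16:00-17:00.
Farrukh ∩ Ugo ∩ Jamal ∩ Pablo: 09:00-10:00, 12:00-13:00, 16:00-17:00.
Farrukh ∩ Ugo ∩ Jamal ∩ Pablo ∩ Dana: 09:00-10:00, 12:00-13:00, 16:00-17:00.
Farrukh ∩ Ugo ∩ Jamal ∩ Pablo ∩ Dana ∩ Tomás: 09:00-10:00, 12:00-13:00, 16:00-17:00.
Those are the intersection windows.
The longest is 09:00-10:00 at 60 minutes.

60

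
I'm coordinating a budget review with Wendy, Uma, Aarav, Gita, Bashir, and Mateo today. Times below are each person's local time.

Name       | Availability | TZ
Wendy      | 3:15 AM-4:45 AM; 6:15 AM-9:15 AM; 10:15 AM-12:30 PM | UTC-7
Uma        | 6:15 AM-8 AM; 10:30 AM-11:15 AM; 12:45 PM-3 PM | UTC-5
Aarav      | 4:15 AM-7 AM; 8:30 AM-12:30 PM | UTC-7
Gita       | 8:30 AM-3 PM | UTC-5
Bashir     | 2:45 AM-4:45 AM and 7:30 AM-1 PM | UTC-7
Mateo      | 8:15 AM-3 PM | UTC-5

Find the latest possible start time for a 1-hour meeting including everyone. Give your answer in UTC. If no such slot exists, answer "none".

18:30

Wendy in UTC: 10:15-11:45, 13:15-16:15, 17:15-19:30 (add 7h to convert from UTC-7).
Uma in UTC: 11:15-13:00, 15:30-16:15, 17:45-20:00 (add 5h to convert from UTC-5).
Aarav in UTC: 11:15-14:00, 15:30-19:30 (add 7h to convert from UTC-7).
Gita in UTC: 13:30-20:00 (add 5h to convert from UTC-5).
Bashir in UTC: 09:45-11:45, 14:30-20:00 (add 7h to convert from UTC-7).
Mateo in UTC: 13:15-20:00 (add 5h to convert from UTC-5).
Wendy ∩ Uma: 11:15-11:45, 15:30-16:15, 17:45-19:30.
Wendy ∩ Uma ∩ Aarav: 11:15-11:45, 15:30-16:15, 17:45-19:30.
Wendy ∩ Uma ∩ Aarav ∩ Gita: 15:30-16:15, 17:45-19:30.
Wendy ∩ Uma ∩ Aarav ∩ Gita ∩ Bashir: 15:30-16:15, 17:45-19:30.
Wendy ∩ Uma ∩ Aarav ∩ Gita ∩ Bashir ∩ Mateo: 15:30-16:15, 17:45-19:30.
The last common window of at least 60 minutes is 17:45-19:30; a 60-minute meeting can start as late as 18:30 and still end by 19:30.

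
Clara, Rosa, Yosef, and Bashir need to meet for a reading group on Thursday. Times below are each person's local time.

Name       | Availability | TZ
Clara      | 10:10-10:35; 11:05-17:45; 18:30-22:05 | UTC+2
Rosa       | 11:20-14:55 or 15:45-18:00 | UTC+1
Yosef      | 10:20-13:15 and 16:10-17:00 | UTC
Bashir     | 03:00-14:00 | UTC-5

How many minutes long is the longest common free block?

Clara in UTC: 08:10-08:35, 09:05-15:45, 16:30-20:05 (subtract 2h to convert from UTC+2).
Rosa in UTC: 10:20-13:55, 14:45-17:00 (subtract 1h to convert from UTC+1).
Yosef in UTC: 10:20-13:15, 16:10-17:00.
Bashir in UTC: 08:00-19:00 (add 5h to convert from UTC-5).
Clara ∩ Rosa: 10:20-13:55, 14:45-15:45, 16:30-17:00.
Clara ∩ Rosa ∩ Yosef: 10:20-13:15, 16:30-17:00.
Clara ∩ Rosa ∩ Yosef ∩ Bashir: 10:20-13:15, 16:30-17:00.
The longest is 10:20-13:15 at 175 minutes.

175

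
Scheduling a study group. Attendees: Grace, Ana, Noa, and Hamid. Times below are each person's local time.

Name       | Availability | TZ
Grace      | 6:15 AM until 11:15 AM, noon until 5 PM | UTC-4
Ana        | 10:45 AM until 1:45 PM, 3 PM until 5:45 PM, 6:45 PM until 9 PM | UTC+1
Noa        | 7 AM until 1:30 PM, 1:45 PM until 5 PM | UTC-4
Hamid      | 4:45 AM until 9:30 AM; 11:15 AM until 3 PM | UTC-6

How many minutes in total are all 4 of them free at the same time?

315

Grace in UTC: 10:15-15:15, 16:00-21:00 (add 4h to convert from UTC-4).
Ana in UTC: 09:45-12:45, 14:00-16:45, 17:45-20:00 (subtract 1h to convert from UTC+1).
Noa in UTC: 11:00-17:30, 17:45-21:00 (add 4h to convert from UTC-4).
Hamid in UTC: 10:45-15:30, 17:15-21:00 (add 6h to convert from UTC-6).
Grace ∩ Ana: 10:15-12:45, 14:00-15:15, 16:00-16:45, 17:45-20:00.
Grace ∩ Ana ∩ Noa: 11:00-12:45, 14:00-15:15, 16:00-16:45, 17:45-20:00.
Grace ∩ Ana ∩ Noa ∩ Hamid: 11:00-12:45, 14:00-15:15, 17:45-20:00.
Summing the common windows: 105 + 75 + 135 = 315 minutes.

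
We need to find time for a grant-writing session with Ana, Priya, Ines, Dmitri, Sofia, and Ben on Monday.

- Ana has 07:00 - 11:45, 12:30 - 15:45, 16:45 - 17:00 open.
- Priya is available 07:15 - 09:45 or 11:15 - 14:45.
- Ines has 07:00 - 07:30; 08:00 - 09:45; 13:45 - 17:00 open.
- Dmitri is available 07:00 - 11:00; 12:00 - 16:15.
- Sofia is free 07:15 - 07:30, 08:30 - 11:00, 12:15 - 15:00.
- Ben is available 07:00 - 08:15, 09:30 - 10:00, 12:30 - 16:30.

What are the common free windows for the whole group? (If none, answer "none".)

Ana ∩ Priya: 07:15-09:45, 11:15-11:45, 12:30-14:45.
Ana ∩ Priya ∩ Ines: 07:15-07:30, 08:00-09:45, 13:45-14:45.
Ana ∩ Priya ∩ Ines ∩ Dmitri: 07:15-07:30, 08:00-09:45, 13:45-14:45.
Ana ∩ Priya ∩ Ines ∩ Dmitri ∩ Sofia: 07:15-07:30, 08:30-09:45, 13:45-14:45.
Ana ∩ Priya ∩ Ines ∩ Dmitri ∩ Sofia ∩ Ben: 07:15-07:30, 09:30-09:45, 13:45-14:45.

07:15-07:30, 09:30-09:45, 13:45-14:45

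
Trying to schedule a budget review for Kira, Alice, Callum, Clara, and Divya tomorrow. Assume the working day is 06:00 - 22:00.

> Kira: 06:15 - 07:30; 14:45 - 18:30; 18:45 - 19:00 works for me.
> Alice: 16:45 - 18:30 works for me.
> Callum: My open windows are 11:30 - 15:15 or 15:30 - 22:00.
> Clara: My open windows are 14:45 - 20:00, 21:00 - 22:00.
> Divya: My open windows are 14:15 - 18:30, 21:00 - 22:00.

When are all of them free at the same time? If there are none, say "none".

Kira ∩ Alice: 16:45-18:30.
Kira ∩ Alice ∩ Callum: 16:45-18:30.
Kira ∩ Alice ∩ Callum ∩ Clara: 16:45-18:30.
Kira ∩ Alice ∩ Callum ∩ Clara ∩ Divya: 16:45-18:30.
So the common availability across everyone is 16:45-18:30.

16:45-18:30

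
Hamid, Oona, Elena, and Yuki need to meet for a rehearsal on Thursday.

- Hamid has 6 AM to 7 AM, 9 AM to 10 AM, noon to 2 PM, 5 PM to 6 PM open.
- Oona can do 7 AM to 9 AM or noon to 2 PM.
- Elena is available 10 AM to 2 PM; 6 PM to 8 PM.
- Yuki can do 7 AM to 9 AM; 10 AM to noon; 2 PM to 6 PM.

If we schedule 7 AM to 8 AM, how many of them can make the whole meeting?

2

Oona and Yuki can make the full 07:00-08:00 slot — that's 2.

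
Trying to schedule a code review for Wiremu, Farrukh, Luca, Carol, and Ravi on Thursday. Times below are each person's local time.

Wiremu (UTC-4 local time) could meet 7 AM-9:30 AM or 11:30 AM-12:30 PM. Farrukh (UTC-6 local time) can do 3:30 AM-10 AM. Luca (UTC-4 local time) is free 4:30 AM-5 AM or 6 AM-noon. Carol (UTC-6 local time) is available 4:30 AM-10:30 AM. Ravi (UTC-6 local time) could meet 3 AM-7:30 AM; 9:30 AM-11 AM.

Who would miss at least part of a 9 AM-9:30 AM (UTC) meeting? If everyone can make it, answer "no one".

Wiremu in UTC: 11:00-13:30, 15:30-16:30 (add 4h to convert from UTC-4).
Farrukh in UTC: 09:30-16:00 (add 6h to convert from UTC-6).
Luca in UTC: 08:30-09:00, 10:00-16:00 (add 4h to convert from UTC-4).
Carol in UTC: 10:30-16:30 (add 6h to convert from UTC-6).
Ravi in UTC: 09:00-13:30, 15:30-17:00 (add 6h to convert from UTC-6).
Wiremu: not fully free for 09:00-09:30. Farrukh: not fully free for 09:00-09:30. Luca: not fully free for 09:00-09:30. Carol: not fully free for 09:00-09:30. Ravi: free for 09:00-09:30.

Carol, Farrukh, Luca, Wiremu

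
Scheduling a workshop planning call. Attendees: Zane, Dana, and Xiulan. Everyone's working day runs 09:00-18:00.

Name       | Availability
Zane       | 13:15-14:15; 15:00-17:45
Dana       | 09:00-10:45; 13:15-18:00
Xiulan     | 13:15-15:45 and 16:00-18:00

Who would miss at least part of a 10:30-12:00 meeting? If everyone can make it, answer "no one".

Zane: not fully free for 10:30-12:00. Dana: not fully free for 10:30-12:00. Xiulan: not fully free for 10:30-12:00.

Dana, Xiulan, Zane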